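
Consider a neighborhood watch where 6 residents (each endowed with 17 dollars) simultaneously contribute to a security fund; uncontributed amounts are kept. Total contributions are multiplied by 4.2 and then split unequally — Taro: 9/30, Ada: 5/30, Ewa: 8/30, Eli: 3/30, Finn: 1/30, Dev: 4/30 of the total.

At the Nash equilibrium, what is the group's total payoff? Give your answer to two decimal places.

Player j's private return per contributed unit is 4.2 × (j's share). Contributing is weakly dominant for j when that share is at least 1/4.2 = 0.2381, and contributing 0 is dominant otherwise.
Taro and Ewa are above the threshold, contributing 17 each; the remaining 4 contribute 0. Total contributed: 34.
The security fund pays out 4.2 × 34 = 142.80 in total (split across the unequal shares, but the aggregate is all that matters for the group sum).
The 4 free-riders keep 17 each, adding 68. Group total = 68 + 142.80 = 210.80.

210.80 dollars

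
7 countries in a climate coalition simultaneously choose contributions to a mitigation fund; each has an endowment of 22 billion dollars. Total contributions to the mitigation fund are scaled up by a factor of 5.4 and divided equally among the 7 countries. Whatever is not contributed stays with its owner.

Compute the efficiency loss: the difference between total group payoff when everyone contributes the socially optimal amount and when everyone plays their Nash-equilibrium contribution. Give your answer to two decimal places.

Each contributed unit returns 5.4/7 = 0.7714 to its contributor — below 1 — so contributing 0 is dominant for every player. At the Nash equilibrium everyone keeps their 22, and the group total is 7 × 22 = 154.
Each contributed unit returns 5.400 to the group as a whole (0.7714 to each of 7 players), which exceeds 1, so the social optimum is full contribution: group total = 5.400 × 154 = 831.60.
Efficiency loss = 831.60 − 154 = 677.60.

677.60 billion dollars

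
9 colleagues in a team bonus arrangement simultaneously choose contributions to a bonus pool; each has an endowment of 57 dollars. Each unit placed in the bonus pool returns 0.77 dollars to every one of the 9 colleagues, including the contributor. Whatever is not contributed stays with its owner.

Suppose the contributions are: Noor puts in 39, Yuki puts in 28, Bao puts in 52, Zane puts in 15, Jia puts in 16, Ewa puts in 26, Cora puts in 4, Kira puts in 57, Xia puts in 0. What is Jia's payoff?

223.49 dollars

Total contributed: 39 + 28 + 52 + 15 + 16 + 26 + 4 + 57 + 0 = 237.
Each receives 0.77 × 237 = 182.49 from the bonus pool.
Jia keeps 57 − 16 = 41, so Jia's payoff is 41 + 182.49 = 223.49.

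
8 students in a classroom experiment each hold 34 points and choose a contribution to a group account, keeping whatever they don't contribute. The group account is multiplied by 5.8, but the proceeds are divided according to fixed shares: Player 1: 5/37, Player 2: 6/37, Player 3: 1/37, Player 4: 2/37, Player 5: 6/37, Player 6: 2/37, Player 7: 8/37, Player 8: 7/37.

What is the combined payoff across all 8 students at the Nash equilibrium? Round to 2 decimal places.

598.40 points

Each unit j contributes comes back to j as 5.8 × (j's share), so j prefers to contribute only if that share exceeds 1/5.8 = 0.1724; otherwise keeping the unit dominates.
Player 7 and Player 8 are above the threshold, contributing 34 each; the remaining 6 contribute 0. Total contributed: 68.
The group account pays out 5.8 × 68 = 394.40 in total (split across the unequal shares, but the aggregate is all that matters for the group sum).
The 6 free-riders keep 34 each, adding 204. Group total = 204 + 394.40 = 598.40.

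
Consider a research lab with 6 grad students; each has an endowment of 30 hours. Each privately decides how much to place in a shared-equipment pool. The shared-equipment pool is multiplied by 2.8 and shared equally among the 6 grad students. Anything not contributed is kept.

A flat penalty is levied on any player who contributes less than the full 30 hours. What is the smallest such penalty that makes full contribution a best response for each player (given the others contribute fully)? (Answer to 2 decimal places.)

Given the others contribute fully, the best deviation is to contribute 0 (any partial contribution still incurs the fine and gives up units whose private return 0.4667 is below 1).
Deviating from 30 to 0 saves 30 hours but forfeits the deviator's share of the drop in the shared-equipment pool: 2.8/6 × 30 = 14.00.
So the deviation gain is 30 − 14.00 = 16.00, and the fine must be at least 16.00 hours to wipe it out.

16.00 hours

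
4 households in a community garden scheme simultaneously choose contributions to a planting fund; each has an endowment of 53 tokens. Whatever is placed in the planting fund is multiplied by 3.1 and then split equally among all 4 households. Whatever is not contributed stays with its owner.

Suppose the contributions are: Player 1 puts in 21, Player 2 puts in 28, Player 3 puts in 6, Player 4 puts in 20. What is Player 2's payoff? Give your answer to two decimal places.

83.13 tokens

Total contributed: 21 + 28 + 6 + 20 = 75.
Each receives 3.1 × 75 / 4 = 58.13 from the planting fund.
Player 2 keeps 53 − 28 = 25, so Player 2's payoff is 25 + 58.13 = 83.13.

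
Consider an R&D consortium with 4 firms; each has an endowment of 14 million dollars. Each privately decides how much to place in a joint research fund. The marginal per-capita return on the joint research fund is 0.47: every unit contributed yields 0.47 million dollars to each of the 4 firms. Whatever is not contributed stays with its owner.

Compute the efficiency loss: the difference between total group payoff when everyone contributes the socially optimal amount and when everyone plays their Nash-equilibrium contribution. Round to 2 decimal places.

49.28 million dollars

The private return per contributed unit is 0.47 < 1, so contributing 0 is dominant for every player. At the Nash equilibrium everyone keeps their 14, and the group total is 4 × 14 = 56.
Each contributed unit returns 1.880 to the group as a whole (0.47 to each of 4 players), which exceeds 1, so the social optimum is full contribution: group total = 1.880 × 56 = 105.28.
Efficiency loss = 105.28 − 56 = 49.28.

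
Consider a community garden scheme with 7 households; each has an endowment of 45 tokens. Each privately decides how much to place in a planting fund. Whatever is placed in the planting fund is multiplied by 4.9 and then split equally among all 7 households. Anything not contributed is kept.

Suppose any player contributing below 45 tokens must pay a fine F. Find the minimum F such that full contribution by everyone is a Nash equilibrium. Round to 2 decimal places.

13.50 tokens

Given the others contribute fully, the best deviation is to contribute 0 (any partial contribution still incurs the fine and gives up units whose private return 0.7000 is below 1).
Deviating from 45 to 0 saves 45 tokens but forfeits the deviator's share of the drop in the planting fund: 4.9/7 × 45 = 31.50.
So the deviation gain is 45 − 31.50 = 13.50, and the fine must be at least 13.50 tokens to wipe it out.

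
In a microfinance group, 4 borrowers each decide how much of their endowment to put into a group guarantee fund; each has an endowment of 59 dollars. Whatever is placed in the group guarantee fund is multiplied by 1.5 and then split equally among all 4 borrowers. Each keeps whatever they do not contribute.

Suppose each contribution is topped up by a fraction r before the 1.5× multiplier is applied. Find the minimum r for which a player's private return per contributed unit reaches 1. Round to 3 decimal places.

1.667

With matching at rate r, one contributed unit becomes (1 + r) in the group guarantee fund and returns 1.5 × (1 + r) / 4 to the contributor.
Setting this equal to 1: 1 + r = 4/1.5 = 2.6667.
So the minimum matching rate is r = 2.6667 − 1 = 1.667.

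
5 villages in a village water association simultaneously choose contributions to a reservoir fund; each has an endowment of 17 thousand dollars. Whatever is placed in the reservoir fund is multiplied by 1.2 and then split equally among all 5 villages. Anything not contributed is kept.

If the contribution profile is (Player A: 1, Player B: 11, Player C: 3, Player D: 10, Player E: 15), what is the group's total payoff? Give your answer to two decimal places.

93.00 thousand dollars

Total contributed: 1 + 11 + 3 + 10 + 15 = 40; total kept: 5 × 17 − 40 = 45.
The reservoir fund pays out 1.2 × 40 = 48.00 in aggregate.
Group total = 45 + 48.00 = 93.00.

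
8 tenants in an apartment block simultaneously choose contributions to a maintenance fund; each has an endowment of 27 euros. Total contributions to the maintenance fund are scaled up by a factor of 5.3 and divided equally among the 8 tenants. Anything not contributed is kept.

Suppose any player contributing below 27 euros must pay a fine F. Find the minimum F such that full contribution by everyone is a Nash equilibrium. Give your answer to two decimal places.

Given the others contribute fully, the best deviation is to contribute 0 (any partial contribution still incurs the fine and gives up units whose private return 0.6625 is below 1).
Deviating from 27 to 0 saves 27 euros but forfeits the deviator's share of the drop in the maintenance fund: 5.3/8 × 27 = 17.89.
So the deviation gain is 27 − 17.89 = 9.11, and the fine must be at least 9.11 euros to wipe it out.

9.11 euros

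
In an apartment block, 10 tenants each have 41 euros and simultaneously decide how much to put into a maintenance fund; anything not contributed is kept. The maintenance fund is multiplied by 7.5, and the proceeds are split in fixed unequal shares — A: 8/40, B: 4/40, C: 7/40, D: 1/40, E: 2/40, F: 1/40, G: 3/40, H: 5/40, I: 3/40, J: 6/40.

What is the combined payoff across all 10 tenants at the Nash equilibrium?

A player with share s gets back 7.5·s per unit contributed, so full contribution is dominant for anyone with s > 1/7.5 = 0.1333 and zero contribution is dominant for anyone below.
A, C and J clear that bar, contributing 41 each; the remaining 7 contribute 0. Total contributed: 123.
The maintenance fund pays out 7.5 × 123 = 922.50 in total (split across the unequal shares, but the aggregate is all that matters for the group sum).
The 7 free-riders keep 41 each, adding 287. Group total = 287 + 922.50 = 1209.50.

1209.50 euros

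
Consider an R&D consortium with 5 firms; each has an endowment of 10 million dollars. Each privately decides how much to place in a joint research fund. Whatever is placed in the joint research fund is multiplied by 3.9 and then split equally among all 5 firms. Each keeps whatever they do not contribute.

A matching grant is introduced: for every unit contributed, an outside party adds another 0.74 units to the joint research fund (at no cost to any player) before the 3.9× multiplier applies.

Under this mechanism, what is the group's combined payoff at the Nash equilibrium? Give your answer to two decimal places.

With the mechanism, a contributed unit returns 3.9 × 1.74 / 5 = 1.3572 per unit of net cost to the contributor — now above 1 — so contributing fully is weakly dominant for every player.
At the Nash equilibrium everyone contributes 10. Group total payoff = 3.9 × 1.74 × 50 = 339.30.

339.30 million dollars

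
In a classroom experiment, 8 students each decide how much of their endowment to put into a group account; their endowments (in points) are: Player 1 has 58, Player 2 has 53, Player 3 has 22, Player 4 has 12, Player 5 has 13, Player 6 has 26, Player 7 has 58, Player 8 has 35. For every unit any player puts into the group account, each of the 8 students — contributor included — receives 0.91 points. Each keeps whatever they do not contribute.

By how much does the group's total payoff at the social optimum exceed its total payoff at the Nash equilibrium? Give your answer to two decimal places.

The private return per contributed unit is 0.91 < 1 for everyone, so the Nash equilibrium is zero contribution and the group total is Σ E_j = 58 + 53 + 22 + 12 + 13 + 26 + 58 + 35 = 277.
Each contributed unit returns 7.280 to the group, so the social optimum is full contribution by everyone: group total = 7.280 × 277 = 2016.56.
Efficiency loss = (7.280 − 1) × 277 = 1739.56.

1739.56 points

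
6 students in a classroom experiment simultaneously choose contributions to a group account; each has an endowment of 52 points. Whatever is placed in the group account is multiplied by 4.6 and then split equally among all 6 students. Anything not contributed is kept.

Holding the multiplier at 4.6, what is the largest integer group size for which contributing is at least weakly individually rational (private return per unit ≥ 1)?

4

Private return per unit is 4.6/(group size), which is ≥ 1 whenever the group size is ≤ 4.6.
The largest such integer is 4.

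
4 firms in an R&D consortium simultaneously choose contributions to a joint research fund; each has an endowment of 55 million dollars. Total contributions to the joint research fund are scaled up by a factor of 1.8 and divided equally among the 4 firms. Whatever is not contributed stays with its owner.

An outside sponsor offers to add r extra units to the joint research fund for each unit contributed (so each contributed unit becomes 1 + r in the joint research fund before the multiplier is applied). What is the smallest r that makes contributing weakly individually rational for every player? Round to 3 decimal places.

With matching at rate r, one contributed unit becomes (1 + r) in the joint research fund and returns 1.8 × (1 + r) / 4 to the contributor.
Setting this equal to 1: 1 + r = 4/1.8 = 2.2222.
So the minimum matching rate is r = 2.2222 − 1 = 1.222.

1.222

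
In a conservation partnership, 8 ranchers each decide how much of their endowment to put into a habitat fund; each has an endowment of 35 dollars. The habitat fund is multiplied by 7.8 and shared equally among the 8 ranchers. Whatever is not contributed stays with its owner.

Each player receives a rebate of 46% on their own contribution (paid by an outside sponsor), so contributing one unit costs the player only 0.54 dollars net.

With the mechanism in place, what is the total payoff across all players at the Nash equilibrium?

2312.80 dollars

With the mechanism, a contributed unit returns (7.8/8) / 0.54 = 1.8056 per unit of net cost to the contributor — now above 1 — so contributing fully is weakly dominant for every player.
At the Nash equilibrium everyone contributes 35. Group total payoff = 8 × (35 × 0.46 + 7.8 × 35) = 2312.80.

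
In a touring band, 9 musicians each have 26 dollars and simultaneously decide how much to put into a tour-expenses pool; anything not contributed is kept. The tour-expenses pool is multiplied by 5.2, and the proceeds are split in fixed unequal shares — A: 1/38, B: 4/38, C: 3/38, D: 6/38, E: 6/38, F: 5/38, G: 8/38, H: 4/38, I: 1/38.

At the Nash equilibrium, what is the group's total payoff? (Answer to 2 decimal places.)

A player with share s gets back 5.2·s per unit contributed, so full contribution is dominant for anyone with s > 1/5.2 = 0.1923 and zero contribution is dominant for anyone below.
G alone (share 8/38) is above the threshold, contributing 26; the remaining 8 contribute 0. Total contributed: 26.
The tour-expenses pool pays out 5.2 × 26 = 135.20 in total (split across the unequal shares, but the aggregate is all that matters for the group sum).
The 8 free-riders keep 26 each, adding 208. Group total = 208 + 135.20 = 343.20.

343.20 dollars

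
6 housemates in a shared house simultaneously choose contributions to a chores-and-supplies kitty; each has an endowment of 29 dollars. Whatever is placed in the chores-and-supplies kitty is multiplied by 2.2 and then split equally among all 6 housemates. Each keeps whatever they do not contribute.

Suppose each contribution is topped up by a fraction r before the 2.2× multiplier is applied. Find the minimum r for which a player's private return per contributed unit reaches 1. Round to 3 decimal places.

1.727

With matching at rate r, one contributed unit becomes (1 + r) in the chores-and-supplies kitty and returns 2.2 × (1 + r) / 6 to the contributor.
Setting this equal to 1: 1 + r = 6/2.2 = 2.7273.
So the minimum matching rate is r = 2.7273 − 1 = 1.727.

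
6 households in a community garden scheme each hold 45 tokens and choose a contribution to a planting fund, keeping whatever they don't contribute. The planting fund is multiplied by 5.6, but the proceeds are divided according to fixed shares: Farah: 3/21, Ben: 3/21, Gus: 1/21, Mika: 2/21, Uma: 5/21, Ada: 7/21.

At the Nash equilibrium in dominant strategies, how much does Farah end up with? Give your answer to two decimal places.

For player j, contributing a unit is worthwhile iff 5.6 × (j's share) ≥ 1, i.e. iff j's share is at least 0.1786.
Uma and Ada clear that bar, contributing 45 each; the remaining 4 contribute 0. Total contributed: 90.
Farah keeps 45 and receives 5.6 × 90 × 3/21 = 72.00 from the planting fund, for a payoff of 117.00.

117.00 tokens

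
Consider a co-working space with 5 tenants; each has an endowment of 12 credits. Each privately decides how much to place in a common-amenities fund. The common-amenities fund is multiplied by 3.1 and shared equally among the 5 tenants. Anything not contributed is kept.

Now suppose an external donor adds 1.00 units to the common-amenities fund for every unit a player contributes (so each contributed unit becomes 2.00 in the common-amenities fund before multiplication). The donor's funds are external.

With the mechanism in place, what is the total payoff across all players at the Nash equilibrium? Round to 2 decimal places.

372.00 credits

The effective private return per unit is now 3.1 × 2.00 / 5 = 1.2400 > 1, so every player's dominant strategy flips to full contribution.
So the Nash equilibrium is full contribution by all 5; the group earns 3.1 × 2.00 × 60 = 372.00.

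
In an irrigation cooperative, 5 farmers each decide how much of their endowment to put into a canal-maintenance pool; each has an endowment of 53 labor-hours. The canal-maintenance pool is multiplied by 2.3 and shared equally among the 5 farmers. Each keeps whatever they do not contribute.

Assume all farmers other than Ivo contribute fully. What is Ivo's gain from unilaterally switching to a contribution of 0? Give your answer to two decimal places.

Switching from a contribution of 53 to 0 lets Ivo keep an extra 53 labor-hours, but lowers the canal-maintenance pool by 53, which costs Ivo their own share of that drop: 2.3/5 × 53 = 24.38.
Net gain = 53 − 24.38 = 28.62. The private return per contributed unit (0.4600) is below 1, so free-riding is indeed the best response regardless of what the others do.

28.62 labor-hours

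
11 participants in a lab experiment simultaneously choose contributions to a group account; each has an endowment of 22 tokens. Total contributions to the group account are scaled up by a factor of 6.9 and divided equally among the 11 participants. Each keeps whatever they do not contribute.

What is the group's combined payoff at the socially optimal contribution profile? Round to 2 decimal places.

1669.80 tokens

Each contributed unit returns 6.900 to the group as a whole (0.6273 to each of 11 players), which exceeds 1, so the social optimum is full contribution: group total = 6.900 × 242 = 1669.80.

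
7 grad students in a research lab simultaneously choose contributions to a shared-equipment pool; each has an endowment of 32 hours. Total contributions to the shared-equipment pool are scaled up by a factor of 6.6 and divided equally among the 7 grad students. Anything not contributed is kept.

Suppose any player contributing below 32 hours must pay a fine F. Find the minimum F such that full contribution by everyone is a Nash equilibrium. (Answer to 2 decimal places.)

Given the others contribute fully, the best deviation is to contribute 0 (any partial contribution still incurs the fine and gives up units whose private return 0.9429 is below 1).
Deviating from 32 to 0 saves 32 hours but forfeits the deviator's share of the drop in the shared-equipment pool: 6.6/7 × 32 = 30.17.
So the deviation gain is 32 − 30.17 = 1.83, and the fine must be at least 1.83 hours to wipe it out.

1.83 hours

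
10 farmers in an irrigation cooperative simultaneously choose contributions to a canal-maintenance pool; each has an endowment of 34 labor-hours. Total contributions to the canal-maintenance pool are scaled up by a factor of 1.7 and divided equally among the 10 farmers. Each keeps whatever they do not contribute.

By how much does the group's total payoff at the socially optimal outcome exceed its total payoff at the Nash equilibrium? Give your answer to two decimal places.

Each contributed unit returns 1.7/10 = 0.1700 to its contributor — below 1 — so contributing 0 is dominant for every player. At the Nash equilibrium everyone keeps their 34, and the group total is 10 × 34 = 340.
Each contributed unit returns 1.700 to the group as a whole (0.1700 to each of 10 players), which exceeds 1, so the social optimum is full contribution: group total = 1.700 × 340 = 578.00.
Efficiency loss = 578.00 − 340 = 238.00.

238.00 labor-hours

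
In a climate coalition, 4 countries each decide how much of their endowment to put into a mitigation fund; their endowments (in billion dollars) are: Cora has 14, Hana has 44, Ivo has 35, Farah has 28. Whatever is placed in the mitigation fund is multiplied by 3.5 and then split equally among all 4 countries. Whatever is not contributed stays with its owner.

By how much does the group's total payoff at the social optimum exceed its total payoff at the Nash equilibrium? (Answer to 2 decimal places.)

302.50 billion dollars

The private return per contributed unit is 3.5/4 = 0.8750 < 1 for every player regardless of endowment, so the Nash equilibrium is zero contribution and the group total is Σ E_j = 14 + 44 + 35 + 28 = 121.
Each contributed unit returns 3.500 to the group, so the social optimum is full contribution by everyone: group total = 3.500 × 121 = 423.50.
Efficiency loss = (3.500 − 1) × 121 = 302.50.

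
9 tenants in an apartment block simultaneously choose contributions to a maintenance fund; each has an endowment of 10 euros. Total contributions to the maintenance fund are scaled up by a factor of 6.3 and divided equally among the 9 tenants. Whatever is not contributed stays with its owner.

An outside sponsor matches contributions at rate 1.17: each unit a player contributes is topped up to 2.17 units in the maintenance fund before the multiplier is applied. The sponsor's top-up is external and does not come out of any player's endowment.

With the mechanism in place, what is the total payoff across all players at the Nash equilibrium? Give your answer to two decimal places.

1230.39 euros

Under the mechanism each unit contributed yields 6.3 × 2.17 / 9 = 1.5190 back to its contributor per unit of net cost, which exceeds 1, making full contribution the dominant choice for everyone.
At the Nash equilibrium everyone contributes 10. Group total payoff = 6.3 × 2.17 × 90 = 1230.39.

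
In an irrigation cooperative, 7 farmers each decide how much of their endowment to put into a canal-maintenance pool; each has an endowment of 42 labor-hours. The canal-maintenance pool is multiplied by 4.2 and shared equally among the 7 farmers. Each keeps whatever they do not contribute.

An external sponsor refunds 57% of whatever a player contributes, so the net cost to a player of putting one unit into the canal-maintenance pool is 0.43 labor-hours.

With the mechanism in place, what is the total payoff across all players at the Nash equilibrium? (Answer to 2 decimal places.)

1402.38 labor-hours

Under the mechanism each unit contributed yields (4.2/7) / 0.43 = 1.3953 back to its contributor per unit of net cost, which exceeds 1, making full contribution the dominant choice for everyone.
At the Nash equilibrium everyone contributes 42. Group total payoff = 7 × (42 × 0.57 + 4.2 × 42) = 1402.38.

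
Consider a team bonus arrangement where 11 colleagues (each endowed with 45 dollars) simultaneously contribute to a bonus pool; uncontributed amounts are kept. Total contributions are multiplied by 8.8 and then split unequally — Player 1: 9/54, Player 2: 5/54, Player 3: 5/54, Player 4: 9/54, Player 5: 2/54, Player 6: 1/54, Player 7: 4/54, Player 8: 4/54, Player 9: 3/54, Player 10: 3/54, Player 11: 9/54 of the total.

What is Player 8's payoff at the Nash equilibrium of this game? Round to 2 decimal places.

133.00 dollars

Each unit j contributes comes back to j as 8.8 × (j's share), so j prefers to contribute only if that share exceeds 1/8.8 = 0.1136; otherwise keeping the unit dominates.
The shares above 0.1136 belong to Player 1, Player 4 and Player 11, contributing 45 each; the remaining 8 contribute 0. Total contributed: 135.
Player 8 keeps 45 and receives 8.8 × 135 × 4/54 = 88.00 from the bonus pool, for a payoff of 133.00.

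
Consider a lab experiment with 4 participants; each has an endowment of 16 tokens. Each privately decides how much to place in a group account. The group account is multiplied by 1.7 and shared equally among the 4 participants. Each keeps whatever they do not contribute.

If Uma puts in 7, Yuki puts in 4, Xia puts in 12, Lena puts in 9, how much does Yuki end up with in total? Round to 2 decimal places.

Total contributed: 7 + 4 + 12 + 9 = 32.
Each receives 1.7 × 32 / 4 = 13.60 from the group account.
Yuki keeps 16 − 4 = 12, so Yuki's payoff is 12 + 13.60 = 25.60.

25.60 tokens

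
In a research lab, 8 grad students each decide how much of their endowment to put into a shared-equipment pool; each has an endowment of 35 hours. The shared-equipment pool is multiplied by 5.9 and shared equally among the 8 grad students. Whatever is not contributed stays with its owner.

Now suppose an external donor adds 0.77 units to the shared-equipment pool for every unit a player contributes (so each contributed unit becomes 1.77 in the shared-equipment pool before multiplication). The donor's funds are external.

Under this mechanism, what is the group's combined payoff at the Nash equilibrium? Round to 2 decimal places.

Under the mechanism each unit contributed yields 5.9 × 1.77 / 8 = 1.3054 back to its contributor per unit of net cost, which exceeds 1, making full contribution the dominant choice for everyone.
At the Nash equilibrium everyone contributes 35. Group total payoff = 5.9 × 1.77 × 280 = 2924.04.

2924.04 hours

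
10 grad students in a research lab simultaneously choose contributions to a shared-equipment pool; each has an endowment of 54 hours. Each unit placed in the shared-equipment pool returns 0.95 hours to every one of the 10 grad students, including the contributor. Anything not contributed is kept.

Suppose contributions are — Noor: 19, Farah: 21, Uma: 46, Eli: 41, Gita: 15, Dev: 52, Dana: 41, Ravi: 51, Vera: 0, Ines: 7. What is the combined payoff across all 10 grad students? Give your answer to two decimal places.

Total contributed: 19 + 21 + 46 + 41 + 15 + 52 + 41 + 51 + 0 + 7 = 293; total kept: 10 × 54 − 293 = 247.
The shared-equipment pool pays out 0.95 × 10 × 293 = 2783.50 in aggregate.
Group total = 247 + 2783.50 = 3030.50.

3030.50 hours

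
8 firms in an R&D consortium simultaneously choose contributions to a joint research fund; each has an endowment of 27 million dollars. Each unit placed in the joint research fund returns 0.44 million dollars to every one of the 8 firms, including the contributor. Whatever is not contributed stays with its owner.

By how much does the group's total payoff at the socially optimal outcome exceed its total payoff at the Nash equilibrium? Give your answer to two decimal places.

544.32 million dollars

The private return per contributed unit is 0.44 < 1, so contributing 0 is dominant for every player. At the Nash equilibrium everyone keeps their 27, and the group total is 8 × 27 = 216.
Each contributed unit returns 3.520 to the group as a whole (0.44 to each of 8 players), which exceeds 1, so the social optimum is full contribution: group total = 3.520 × 216 = 760.32.
Efficiency loss = 760.32 − 216 = 544.32.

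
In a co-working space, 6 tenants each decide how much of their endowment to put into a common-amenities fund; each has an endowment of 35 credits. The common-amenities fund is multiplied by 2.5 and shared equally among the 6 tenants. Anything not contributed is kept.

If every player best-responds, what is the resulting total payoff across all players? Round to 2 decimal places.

Each contributed unit returns 2.5/6 = 0.4167 to its contributor — below 1 — so contributing 0 is dominant for every player. At the Nash equilibrium everyone keeps their 35, and the group total is 6 × 35 = 210.

210.00 credits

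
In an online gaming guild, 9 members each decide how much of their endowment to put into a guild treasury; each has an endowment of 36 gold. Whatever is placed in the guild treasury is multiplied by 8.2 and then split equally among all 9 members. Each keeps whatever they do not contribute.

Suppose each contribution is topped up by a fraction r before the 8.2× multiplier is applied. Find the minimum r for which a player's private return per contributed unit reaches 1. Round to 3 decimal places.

0.098

With matching at rate r, one contributed unit becomes (1 + r) in the guild treasury and returns 8.2 × (1 + r) / 9 to the contributor.
Setting this equal to 1: 1 + r = 9/8.2 = 1.0976.
So the minimum matching rate is r = 1.0976 − 1 = 0.098.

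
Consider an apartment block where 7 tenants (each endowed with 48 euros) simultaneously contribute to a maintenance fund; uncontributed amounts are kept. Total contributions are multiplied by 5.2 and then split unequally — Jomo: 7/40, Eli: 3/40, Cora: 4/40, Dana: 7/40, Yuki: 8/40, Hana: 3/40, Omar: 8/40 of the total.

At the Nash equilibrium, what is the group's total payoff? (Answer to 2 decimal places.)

739.20 euros

Each unit j contributes comes back to j as 5.2 × (j's share), so j prefers to contribute only if that share exceeds 1/5.2 = 0.1923; otherwise keeping the unit dominates.
The shares above 0.1923 belong to Yuki and Omar, contributing 48 each; the remaining 5 contribute 0. Total contributed: 96.
The maintenance fund pays out 5.2 × 96 = 499.20 in total (split across the unequal shares, but the aggregate is all that matters for the group sum).
The 5 free-riders keep 48 each, adding 240. Group total = 240 + 499.20 = 739.20.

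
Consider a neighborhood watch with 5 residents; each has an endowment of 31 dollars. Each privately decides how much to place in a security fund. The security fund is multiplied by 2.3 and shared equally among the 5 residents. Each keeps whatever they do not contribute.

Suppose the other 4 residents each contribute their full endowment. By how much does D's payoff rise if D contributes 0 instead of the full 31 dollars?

16.74 dollars

Switching from a contribution of 31 to 0 lets D keep an extra 31 dollars, but lowers the security fund by 31, which costs D their own share of that drop: 2.3/5 × 31 = 14.26.
Net gain = 31 − 14.26 = 16.74. The private return per contributed unit (0.4600) is below 1, so free-riding is indeed the best response regardless of what the others do.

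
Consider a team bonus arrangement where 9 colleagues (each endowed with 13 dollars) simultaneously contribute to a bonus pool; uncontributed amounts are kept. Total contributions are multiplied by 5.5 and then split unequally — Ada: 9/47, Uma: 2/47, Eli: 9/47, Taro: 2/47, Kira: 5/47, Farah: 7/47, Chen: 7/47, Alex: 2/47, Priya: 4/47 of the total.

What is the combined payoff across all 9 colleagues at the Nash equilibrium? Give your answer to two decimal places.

234.00 dollars

Each unit j contributes comes back to j as 5.5 × (j's share), so j prefers to contribute only if that share exceeds 1/5.5 = 0.1818; otherwise keeping the unit dominates.
Ada and Eli are above the threshold, contributing 13 each; the remaining 7 contribute 0. Total contributed: 26.
The bonus pool pays out 5.5 × 26 = 143.00 in total (split across the unequal shares, but the aggregate is all that matters for the group sum).
The 7 free-riders keep 13 each, adding 91. Group total = 91 + 143.00 = 234.00.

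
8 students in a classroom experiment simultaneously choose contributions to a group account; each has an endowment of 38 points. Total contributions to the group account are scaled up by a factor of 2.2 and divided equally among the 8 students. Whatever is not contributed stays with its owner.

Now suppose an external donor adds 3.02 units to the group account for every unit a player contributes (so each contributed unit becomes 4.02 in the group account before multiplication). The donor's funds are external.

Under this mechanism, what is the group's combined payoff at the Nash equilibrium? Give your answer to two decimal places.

2688.58 points

The effective private return per unit is now 2.2 × 4.02 / 8 = 1.1055 > 1, so every player's dominant strategy flips to full contribution.
So the Nash equilibrium is full contribution by all 8; the group earns 2.2 × 4.02 × 304 = 2688.58.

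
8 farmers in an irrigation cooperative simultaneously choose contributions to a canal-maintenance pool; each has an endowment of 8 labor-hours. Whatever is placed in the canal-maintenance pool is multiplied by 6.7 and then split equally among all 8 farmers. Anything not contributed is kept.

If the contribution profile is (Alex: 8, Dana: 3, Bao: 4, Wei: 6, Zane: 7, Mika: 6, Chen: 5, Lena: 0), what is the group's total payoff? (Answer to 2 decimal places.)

Total contributed: 8 + 3 + 4 + 6 + 7 + 6 + 5 + 0 = 39; total kept: 8 × 8 − 39 = 25.
The canal-maintenance pool pays out 6.7 × 39 = 261.30 in aggregate.
Group total = 25 + 261.30 = 286.30.

286.30 labor-hours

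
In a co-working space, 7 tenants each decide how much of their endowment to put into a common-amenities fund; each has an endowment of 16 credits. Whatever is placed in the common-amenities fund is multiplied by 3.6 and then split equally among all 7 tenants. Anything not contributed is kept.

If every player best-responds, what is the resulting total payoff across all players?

112.00 credits

Each contributed unit returns 3.6/7 = 0.5143 to its contributor — below 1 — so contributing 0 is dominant for every player. At the Nash equilibrium everyone keeps their 16, and the group total is 7 × 16 = 112.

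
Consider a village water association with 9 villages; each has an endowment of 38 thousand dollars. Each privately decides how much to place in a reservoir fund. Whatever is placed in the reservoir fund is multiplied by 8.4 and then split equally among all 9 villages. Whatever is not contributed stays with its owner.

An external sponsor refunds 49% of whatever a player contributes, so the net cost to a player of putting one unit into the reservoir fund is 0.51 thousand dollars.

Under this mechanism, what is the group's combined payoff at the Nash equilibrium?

3040.38 thousand dollars

Under the mechanism each unit contributed yields (8.4/9) / 0.51 = 1.8301 back to its contributor per unit of net cost, which exceeds 1, making full contribution the dominant choice for everyone.
At the Nash equilibrium everyone contributes 38. Group total payoff = 9 × (38 × 0.49 + 8.4 × 38) = 3040.38.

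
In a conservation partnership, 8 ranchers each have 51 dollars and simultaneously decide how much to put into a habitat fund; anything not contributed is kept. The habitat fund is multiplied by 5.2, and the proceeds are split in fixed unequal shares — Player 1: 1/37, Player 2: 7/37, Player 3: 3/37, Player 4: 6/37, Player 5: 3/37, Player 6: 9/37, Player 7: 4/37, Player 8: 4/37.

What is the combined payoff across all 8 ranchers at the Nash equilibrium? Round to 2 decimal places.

622.20 dollars

For player j, contributing a unit is worthwhile iff 5.2 × (j's share) ≥ 1, i.e. iff j's share is at least 0.1923.
Player 6 alone (share 9/37) is above the threshold, contributing 51; the remaining 7 contribute 0. Total contributed: 51.
The habitat fund pays out 5.2 × 51 = 265.20 in total (split across the unequal shares, but the aggregate is all that matters for the group sum).
The 7 free-riders keep 51 each, adding 357. Group total = 357 + 265.20 = 622.20.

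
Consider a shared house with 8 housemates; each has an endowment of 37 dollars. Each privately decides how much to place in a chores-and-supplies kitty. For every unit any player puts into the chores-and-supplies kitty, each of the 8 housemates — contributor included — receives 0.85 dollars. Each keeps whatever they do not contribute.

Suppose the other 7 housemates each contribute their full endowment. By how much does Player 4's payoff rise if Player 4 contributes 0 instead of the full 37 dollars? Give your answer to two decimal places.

Switching from a contribution of 37 to 0 lets Player 4 keep an extra 37 dollars, but lowers the chores-and-supplies kitty by 37, which costs Player 4 their own share of that drop: 0.85 × 37 = 31.45.
Net gain = 37 − 31.45 = 5.55. The private return per contributed unit (0.85) is below 1, so free-riding is indeed the best response regardless of what the others do.

5.55 dollars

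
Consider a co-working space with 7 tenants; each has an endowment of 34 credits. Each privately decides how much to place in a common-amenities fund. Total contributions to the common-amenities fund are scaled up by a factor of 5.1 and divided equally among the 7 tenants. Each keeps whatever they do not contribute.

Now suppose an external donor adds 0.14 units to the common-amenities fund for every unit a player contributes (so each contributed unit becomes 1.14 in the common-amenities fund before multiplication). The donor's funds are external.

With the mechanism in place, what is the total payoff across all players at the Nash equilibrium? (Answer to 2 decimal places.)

238.00 credits

With the mechanism, a contributed unit returns 5.1 × 1.14 / 7 = 0.8306 per unit of net cost — still below 1 — so contributing 0 remains dominant for every player.
Everyone keeps their endowment and the group total is 7 × 34 = 238.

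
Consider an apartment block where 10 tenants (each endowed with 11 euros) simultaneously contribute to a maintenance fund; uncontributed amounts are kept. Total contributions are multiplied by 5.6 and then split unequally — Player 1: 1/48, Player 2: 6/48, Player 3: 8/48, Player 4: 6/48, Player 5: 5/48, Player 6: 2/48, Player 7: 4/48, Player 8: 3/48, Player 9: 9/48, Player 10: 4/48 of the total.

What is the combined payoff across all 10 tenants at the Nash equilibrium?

Each unit j contributes comes back to j as 5.6 × (j's share), so j prefers to contribute only if that share exceeds 1/5.6 = 0.1786; otherwise keeping the unit dominates.
Player 9 alone (share 9/48) is above the threshold, contributing 11; the remaining 9 contribute 0. Total contributed: 11.
The maintenance fund pays out 5.6 × 11 = 61.60 in total (split across the unequal shares, but the aggregate is all that matters for the group sum).
The 9 free-riders keep 11 each, adding 99. Group total = 99 + 61.60 = 160.60.

160.60 euros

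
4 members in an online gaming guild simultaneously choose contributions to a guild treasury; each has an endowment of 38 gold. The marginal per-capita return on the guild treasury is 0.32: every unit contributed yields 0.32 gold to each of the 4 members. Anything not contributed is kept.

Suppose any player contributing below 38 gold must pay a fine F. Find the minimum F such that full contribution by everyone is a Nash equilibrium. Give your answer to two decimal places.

Given the others contribute fully, the best deviation is to contribute 0 (any partial contribution still incurs the fine and gives up units whose private return 0.32 is below 1).
Deviating from 38 to 0 saves 38 gold but forfeits the deviator's share of the drop in the guild treasury: 0.32 × 38 = 12.16.
So the deviation gain is 38 − 12.16 = 25.84, and the fine must be at least 25.84 gold to wipe it out.

25.84 gold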